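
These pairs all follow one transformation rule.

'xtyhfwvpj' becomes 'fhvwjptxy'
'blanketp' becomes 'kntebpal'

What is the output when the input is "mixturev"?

The transformation: move the first 3 characters to the end (rotate left by 3), then swap each adjacent pair of characters (1↔2, 3↔4, ...).
Starting from "mixturev": after the first operation, "turevmix"; after the second, "utermvxi".

utermvxi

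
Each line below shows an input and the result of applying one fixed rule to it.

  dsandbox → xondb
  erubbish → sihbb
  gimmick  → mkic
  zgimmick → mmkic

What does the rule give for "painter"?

The transformation: delete the first 3 characters, then sort the characters into reverse alphabetical order.
Applying both steps to "painter": "nter", then "trne".

trne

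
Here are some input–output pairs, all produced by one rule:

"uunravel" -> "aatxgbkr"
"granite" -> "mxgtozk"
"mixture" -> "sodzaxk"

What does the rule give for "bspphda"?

Rule — shift every letter 6 places forward in the alphabet (wrapping around).
For "bspphda" the result is "hyvvnjg".

hyvvnjg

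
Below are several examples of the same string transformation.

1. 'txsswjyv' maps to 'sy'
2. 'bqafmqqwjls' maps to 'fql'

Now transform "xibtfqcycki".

Rule — delete the first character, then keep one character in every 3, starting at position 3 (positions 3rd, 6th, 9th, ...).
Applying both steps to "xibtfqcycki": "ibtfqcycki", then "tck".
(Check on "txsswjyv": → "xsswjyv" → "sy" ✓)

tck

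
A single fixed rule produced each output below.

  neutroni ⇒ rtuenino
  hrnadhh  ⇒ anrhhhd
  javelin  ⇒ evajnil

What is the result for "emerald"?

remedla

Rule — reverse the string, then move the first 3 characters to the end (rotate left by 3).
On "emerald": the first step gives "dlareme", and the second then gives "remedla".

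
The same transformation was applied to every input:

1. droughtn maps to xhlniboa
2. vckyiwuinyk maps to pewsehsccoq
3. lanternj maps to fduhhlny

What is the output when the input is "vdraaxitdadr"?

plxxluuxunrc

The transformation: shift every letter 6 places backward in the alphabet (wrapping around), then take characters alternately from the front and the back (1st, last, 2nd, 2nd-last, ...).
For "vdraaxitdadr", step one produces "pxluurcnxuxl"; step two turns that into "plxxluuxunrc".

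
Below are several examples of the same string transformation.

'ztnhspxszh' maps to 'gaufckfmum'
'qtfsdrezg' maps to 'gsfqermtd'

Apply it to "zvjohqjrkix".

In each case the input is transformed by: shift every letter 13 places forward in the alphabet (wrapping around) — i.e. ROT13, then move the first character to the end.
"zvjohqjrkix" → "miwbudwexvk" → "iwbudwexvkm".

iwbudwexvkm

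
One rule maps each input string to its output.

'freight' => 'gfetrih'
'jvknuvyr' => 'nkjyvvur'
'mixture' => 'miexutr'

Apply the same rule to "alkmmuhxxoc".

hcaxxuommlk

In each case the input is transformed by: sort the characters into reverse alphabetical order, then move the last 3 characters to the front (rotate right by 3).
Starting from "alkmmuhxxoc": after the first operation, "xxuommlkhca"; after the second, "hcaxxuommlk".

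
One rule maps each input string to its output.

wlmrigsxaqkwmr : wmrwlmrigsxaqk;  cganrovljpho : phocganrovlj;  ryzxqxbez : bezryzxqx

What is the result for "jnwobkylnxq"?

nxqjnwobkyl

Looking at the pairs, the operation is to move the last 3 characters to the front (rotate right by 3).
"jnwobkylnxq" → "nxqjnwobkyl".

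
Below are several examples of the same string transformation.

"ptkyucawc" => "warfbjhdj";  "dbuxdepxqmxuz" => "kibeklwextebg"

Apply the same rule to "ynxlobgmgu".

fuesvintnb

What's happening: shift every letter 7 places forward in the alphabet (wrapping around).
For "ynxlobgmgu" the result is "fuesvintnb".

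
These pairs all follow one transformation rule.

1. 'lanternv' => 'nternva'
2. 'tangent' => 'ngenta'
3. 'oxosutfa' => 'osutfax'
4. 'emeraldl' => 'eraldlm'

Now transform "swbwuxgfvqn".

bwuxgfvqnw

The pattern: delete the first character, then move the first character to the end.
Starting from "swbwuxgfvqn": after the first operation, "wbwuxgfvqn"; after the second, "bwuxgfvqnw".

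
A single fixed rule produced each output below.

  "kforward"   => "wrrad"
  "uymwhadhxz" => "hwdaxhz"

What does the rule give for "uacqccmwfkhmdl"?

Each output is the input with this applied: delete the first 3 characters, then swap each adjacent pair of characters (1↔2, 3↔4, ...).
On "uacqccmwfkhmdl": the first step gives "qccmwfkhmdl", and the second then gives "cqmcfwhkdml".

cqmcfwhkdml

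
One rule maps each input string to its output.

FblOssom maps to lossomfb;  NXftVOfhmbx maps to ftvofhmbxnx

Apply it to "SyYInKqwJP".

yinkqwjpsy

What's happening: move the first 2 characters to the end (rotate left by 2), then convert every letter to lowercase.
For "SyYInKqwJP" the result is "yinkqwjpsy".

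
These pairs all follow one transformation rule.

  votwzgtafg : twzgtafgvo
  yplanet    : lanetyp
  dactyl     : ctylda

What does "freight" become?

Looking at the pairs, the operation is to move the first 2 characters to the end (rotate left by 2).
On "freight" that produces "eightfr".

eightfr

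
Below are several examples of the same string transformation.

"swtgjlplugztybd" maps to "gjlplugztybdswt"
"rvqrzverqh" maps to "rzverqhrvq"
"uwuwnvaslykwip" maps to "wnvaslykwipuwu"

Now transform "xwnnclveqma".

nclveqmaxwn

Rule — move the first 3 characters to the end (rotate left by 3).
So "xwnnclveqma" becomes "nclveqmaxwn".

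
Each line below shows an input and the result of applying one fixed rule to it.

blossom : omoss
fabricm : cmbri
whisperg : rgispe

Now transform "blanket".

etank

What's happening: delete the first 2 characters, then move the last 2 characters to the front (rotate right by 2).
For "blanket", step one produces "anket"; step two turns that into "etank".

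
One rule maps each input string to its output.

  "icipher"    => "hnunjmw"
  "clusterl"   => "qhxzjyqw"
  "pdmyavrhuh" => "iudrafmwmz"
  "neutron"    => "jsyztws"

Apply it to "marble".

The transformation: swap each adjacent pair of characters (1↔2, 3↔4, ...), then shift every letter 5 places forward in the alphabet (wrapping around).
"marble" → "frgwjq".

frgwjq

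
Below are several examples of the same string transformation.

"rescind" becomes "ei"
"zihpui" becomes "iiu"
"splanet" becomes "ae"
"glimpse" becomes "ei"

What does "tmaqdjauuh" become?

Looking at the pairs, the operation is to move the last character to the front, then keep only the vowels.
"tmaqdjauuh" → "htmaqdjauu" → "aauu".

aauu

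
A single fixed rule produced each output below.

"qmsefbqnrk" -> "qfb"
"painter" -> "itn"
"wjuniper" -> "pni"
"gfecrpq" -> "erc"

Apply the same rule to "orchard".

cah

In each case the input is transformed by: take characters alternately from the front and the back (1st, last, 2nd, 2nd-last, ...), then keep only the last 3 characters.
"orchard" → "odrrcah" → "cah".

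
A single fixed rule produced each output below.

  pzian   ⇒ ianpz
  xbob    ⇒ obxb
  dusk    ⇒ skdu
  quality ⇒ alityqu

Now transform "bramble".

Each output is the input with this applied: move the first 2 characters to the end (rotate left by 2).
So "bramble" becomes "amblebr".

amblebr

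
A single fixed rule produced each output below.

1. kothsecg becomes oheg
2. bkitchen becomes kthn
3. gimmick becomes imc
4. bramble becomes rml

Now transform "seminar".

eia

Each output is the input with this applied: keep every other character starting from the second (positions 2nd, 4th, 6th, ...).
Doing the same to "seminar": "eia".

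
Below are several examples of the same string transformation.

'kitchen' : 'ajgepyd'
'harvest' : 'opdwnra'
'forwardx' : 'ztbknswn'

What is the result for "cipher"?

anyeld

Rule — move the last 2 characters to the front (rotate right by 2), then shift every letter 4 places backward in the alphabet (wrapping around).
For "cipher", step one produces "erciph"; step two turns that into "anyeld".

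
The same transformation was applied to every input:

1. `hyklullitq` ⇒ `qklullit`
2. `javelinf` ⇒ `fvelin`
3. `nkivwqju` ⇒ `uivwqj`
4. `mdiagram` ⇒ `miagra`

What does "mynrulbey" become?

ynrulbe

Rule — delete the first 2 characters, then move the last character to the front.
Working it through for "mynrulbey": intermediate "nrulbey", final "ynrulbe".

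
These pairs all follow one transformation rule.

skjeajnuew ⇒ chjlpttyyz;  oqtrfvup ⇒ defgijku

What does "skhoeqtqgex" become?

The pattern: shift every letter 11 places backward in the alphabet (wrapping around), then sort the characters into alphabetical order.
Starting from "skhoeqtqgex": after the first operation, "hzwdtfifvtm"; after the second, "dffhimttvwz".
(Check on "oqtrfvup": → "dfigukje" → "defgijku" ✓)

dffhimttvwz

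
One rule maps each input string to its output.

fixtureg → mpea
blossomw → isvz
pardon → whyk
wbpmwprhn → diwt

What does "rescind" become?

ylzj

Looking at the pairs, the operation is to shift every letter 7 places forward in the alphabet (wrapping around), then keep only the first 4 characters.
Working it through for "rescind": intermediate "ylzjpuk", final "ylzj".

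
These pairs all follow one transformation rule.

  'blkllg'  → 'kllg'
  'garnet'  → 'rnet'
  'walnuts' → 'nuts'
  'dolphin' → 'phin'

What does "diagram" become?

Looking at the pairs, the operation is to keep only the last 4 characters.
"diagram" → "gram".

gram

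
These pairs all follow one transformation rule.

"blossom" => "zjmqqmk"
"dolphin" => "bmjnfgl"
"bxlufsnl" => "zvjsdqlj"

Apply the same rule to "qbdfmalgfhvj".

The transformation: shift every letter 2 places backward in the alphabet (wrapping around).
"qbdfmalgfhvj" → "ozbdkyjedfth".

ozbdkyjedfth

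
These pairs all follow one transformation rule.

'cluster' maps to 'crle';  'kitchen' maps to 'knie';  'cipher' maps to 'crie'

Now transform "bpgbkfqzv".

Looking at the pairs, the operation is to take characters alternately from the front and the back (1st, last, 2nd, 2nd-last, ...), then keep only the first 4 characters.
For "bpgbkfqzv", step one produces "bvpzgqbfk"; step two turns that into "bvpz".
(Check on "kitchen": → "kniethc" → "knie" ✓)

bvpz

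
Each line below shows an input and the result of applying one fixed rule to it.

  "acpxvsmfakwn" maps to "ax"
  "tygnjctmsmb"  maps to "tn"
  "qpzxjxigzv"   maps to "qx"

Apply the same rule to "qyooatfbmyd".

The rule is to keep one character in every 3, starting at position 1 (positions 1st, 4th, 7th, ...), then delete the last 2 characters.
Applying both steps to "qyooatfbmyd": "qofy", then "qo".

qo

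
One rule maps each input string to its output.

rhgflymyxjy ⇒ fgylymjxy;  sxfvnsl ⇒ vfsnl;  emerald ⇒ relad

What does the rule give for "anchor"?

hcro

The rule is to swap each adjacent pair of characters (1↔2, 3↔4, ...), then delete the first 2 characters.
"anchor" → "nahcro" → "hcro".
(Check on "emerald": → "merelad" → "relad" ✓)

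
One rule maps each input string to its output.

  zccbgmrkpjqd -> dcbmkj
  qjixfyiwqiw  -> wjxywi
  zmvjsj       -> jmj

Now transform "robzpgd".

dozg

The transformation: move the last character to the front, then keep every other character starting from the first (positions 1st, 3rd, 5th, ...).
Applying that to "robzpgd" gives "dozg".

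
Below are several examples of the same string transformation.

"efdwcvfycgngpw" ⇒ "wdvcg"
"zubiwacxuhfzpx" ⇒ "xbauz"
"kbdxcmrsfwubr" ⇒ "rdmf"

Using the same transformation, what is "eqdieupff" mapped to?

fdu

The pattern: move the last 2 characters to the front (rotate right by 2), then keep one character in every 3, starting at position 2 (positions 2nd, 5th, 8th, ...).
"eqdieupff" → "ffeqdieup" → "fdu".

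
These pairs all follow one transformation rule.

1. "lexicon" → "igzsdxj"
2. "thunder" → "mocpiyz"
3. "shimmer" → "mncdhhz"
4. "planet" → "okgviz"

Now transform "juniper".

The rule is to move the last character to the front, then shift every letter 5 places backward in the alphabet (wrapping around).
Working it through for "juniper": intermediate "rjunipe", final "mepidkz".

mepidkz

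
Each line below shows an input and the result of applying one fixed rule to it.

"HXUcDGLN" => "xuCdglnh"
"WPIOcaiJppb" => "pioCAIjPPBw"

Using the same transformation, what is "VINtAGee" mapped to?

inTagEEv

What's happening: move the first character to the end, then flip the case of every letter.
On "VINtAGee": the first step gives "INtAGeeV", and the second then gives "inTagEEv".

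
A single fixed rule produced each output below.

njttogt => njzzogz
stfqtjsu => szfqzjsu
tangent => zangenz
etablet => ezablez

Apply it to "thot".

zhoz

In each case the input is transformed by: replace every "t" with "z".
So "thot" becomes "zhoz".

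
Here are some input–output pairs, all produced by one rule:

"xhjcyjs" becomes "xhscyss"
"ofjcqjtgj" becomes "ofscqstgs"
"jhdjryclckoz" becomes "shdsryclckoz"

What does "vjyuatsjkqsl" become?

Rule — replace every "j" with "s".
"vjyuatsjkqsl" → "vsyuatsskqsl".

vsyuatsskqsl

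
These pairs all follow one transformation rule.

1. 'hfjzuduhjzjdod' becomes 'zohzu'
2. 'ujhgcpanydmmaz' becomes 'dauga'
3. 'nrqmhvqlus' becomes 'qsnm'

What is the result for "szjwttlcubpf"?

Each output is the input with this applied: keep one character in every 3, starting at position 1 (positions 1st, 4th, 7th, ...), then move the last 2 characters to the front (rotate right by 2).
So "szjwttlcubpf" becomes "lbsw".

lbsw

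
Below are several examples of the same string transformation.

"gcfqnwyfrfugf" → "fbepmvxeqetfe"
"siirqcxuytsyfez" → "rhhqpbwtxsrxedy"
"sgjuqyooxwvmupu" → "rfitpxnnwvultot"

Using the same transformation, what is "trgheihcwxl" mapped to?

sqfgdhgbvwk

What's happening: shift every letter 1 place backward in the alphabet (wrapping around).
Doing the same to "trgheihcwxl": "sqfgdhgbvwk".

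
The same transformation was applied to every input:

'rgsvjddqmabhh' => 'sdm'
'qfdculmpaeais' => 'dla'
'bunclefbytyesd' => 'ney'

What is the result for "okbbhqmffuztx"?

bqf

Rule — delete the last 3 characters, then keep one character in every 3, starting at position 3 (positions 3rd, 6th, 9th, ...).
Applying both steps to "okbbhqmffuztx": "okbbhqmffu", then "bqf".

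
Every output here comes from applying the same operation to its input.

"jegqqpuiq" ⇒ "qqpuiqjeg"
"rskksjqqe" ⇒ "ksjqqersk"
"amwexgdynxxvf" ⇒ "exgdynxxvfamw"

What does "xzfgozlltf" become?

The pattern: move the first 3 characters to the end (rotate left by 3).
"xzfgozlltf" → "gozlltfxzf".

gozlltfxzf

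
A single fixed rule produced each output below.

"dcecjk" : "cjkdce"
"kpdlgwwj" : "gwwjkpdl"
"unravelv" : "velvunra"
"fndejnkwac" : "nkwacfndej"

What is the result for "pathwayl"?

waylpath

In each case the input is transformed by: swap the front and back halves of the string.
So "pathwayl" becomes "waylpath".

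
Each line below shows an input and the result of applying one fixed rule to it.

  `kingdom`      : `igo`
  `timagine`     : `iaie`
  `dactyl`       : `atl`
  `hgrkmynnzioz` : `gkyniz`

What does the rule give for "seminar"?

Each output is the input with this applied: keep every other character starting from the second (positions 2nd, 4th, 6th, ...).
Doing the same to "seminar": "eia".

eia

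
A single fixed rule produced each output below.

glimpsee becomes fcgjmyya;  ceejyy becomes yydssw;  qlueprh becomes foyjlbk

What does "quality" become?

oufcnsk

What's happening: shift every letter 6 places backward in the alphabet (wrapping around), then move the first character to the end.
For "quality", step one produces "koufcns"; step two turns that into "oufcnsk".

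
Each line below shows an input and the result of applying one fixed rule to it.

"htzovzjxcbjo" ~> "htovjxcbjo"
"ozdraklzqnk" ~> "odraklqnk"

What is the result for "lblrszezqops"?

lblrseqops

The transformation: remove every "z".
For "lblrszezqops" the result is "lblrseqops".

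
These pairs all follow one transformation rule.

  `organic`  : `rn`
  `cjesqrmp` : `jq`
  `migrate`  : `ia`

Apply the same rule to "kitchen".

ih

The rule is to move the last character to the front, then keep one character in every 3, starting at position 3 (positions 3rd, 6th, 9th, ...).
For "kitchen" the result is "ih".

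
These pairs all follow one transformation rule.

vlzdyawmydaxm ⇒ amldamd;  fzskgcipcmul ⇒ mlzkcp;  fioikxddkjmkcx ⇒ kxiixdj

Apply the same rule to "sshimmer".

mrsi

Rule — move the last 3 characters to the front (rotate right by 3), then keep every other character starting from the first (positions 1st, 3rd, 5th, ...).
On "sshimmer": the first step gives "mersshim", and the second then gives "mrsi".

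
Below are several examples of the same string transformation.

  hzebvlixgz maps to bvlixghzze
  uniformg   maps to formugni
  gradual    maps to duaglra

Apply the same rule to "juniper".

ipejrun

Looking at the pairs, the operation is to swap the first and last characters, then move the first 3 characters to the end (rotate left by 3).
On "juniper": the first step gives "runipej", and the second then gives "ipejrun".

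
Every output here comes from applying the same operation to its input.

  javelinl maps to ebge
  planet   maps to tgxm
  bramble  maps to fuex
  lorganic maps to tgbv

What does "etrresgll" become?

In each case the input is transformed by: shift every letter 7 places backward in the alphabet (wrapping around), then keep only the last 4 characters.
For "etrresgll", step one produces "xmkkxlzee"; step two turns that into "lzee".

lzee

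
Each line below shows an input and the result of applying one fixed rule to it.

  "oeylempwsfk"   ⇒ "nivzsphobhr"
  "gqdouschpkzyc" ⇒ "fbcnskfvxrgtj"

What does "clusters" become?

Rule — reverse the string, then shift every letter 3 places forward in the alphabet (wrapping around).
Working it through for "clusters": intermediate "sretsulc", final "vuhwvxof".
(Check on "gqdouschpkzyc": → "cyzkphcsuodqg" → "fbcnskfvxrgtj" ✓)

vuhwvxof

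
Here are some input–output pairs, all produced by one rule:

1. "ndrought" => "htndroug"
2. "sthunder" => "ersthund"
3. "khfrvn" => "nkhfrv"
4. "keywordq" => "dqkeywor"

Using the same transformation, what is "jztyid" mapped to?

djztyi

Looking at the pairs, the operation is to swap the front and back halves of the string, then move the first 2 characters to the end (rotate left by 2).
For "jztyid", step one produces "yidjzt"; step two turns that into "djztyi".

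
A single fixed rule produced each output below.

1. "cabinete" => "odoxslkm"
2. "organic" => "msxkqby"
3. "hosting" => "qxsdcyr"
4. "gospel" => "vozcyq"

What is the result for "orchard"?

The transformation: shift every letter 10 places forward in the alphabet (wrapping around), then reverse the string.
"orchard" → "ybmrkbn" → "nbkrmby".

nbkrmby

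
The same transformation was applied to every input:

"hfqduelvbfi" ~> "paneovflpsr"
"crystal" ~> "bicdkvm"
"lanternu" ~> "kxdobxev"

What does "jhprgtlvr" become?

Each output is the input with this applied: shift every letter 10 places forward in the alphabet (wrapping around), then move the first character to the end.
On "jhprgtlvr": the first step gives "trzbqdvfb", and the second then gives "rzbqdvfbt".

rzbqdvfbt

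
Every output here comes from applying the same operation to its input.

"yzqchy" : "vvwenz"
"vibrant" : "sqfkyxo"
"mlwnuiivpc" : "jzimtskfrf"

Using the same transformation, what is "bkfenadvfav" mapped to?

Each output is the input with this applied: shift every letter 3 places backward in the alphabet (wrapping around), then take characters alternately from the front and the back (1st, last, 2nd, 2nd-last, ...).
Working it through for "bkfenadvfav": intermediate "yhcbkxascxs", final "yshxccbskax".

yshxccbskax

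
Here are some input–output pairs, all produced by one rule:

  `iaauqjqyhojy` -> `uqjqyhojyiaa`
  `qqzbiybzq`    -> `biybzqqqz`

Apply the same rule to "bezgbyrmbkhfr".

The rule is to move the first 3 characters to the end (rotate left by 3).
Doing the same to "bezgbyrmbkhfr": "gbyrmbkhfrbez".

gbyrmbkhfrbez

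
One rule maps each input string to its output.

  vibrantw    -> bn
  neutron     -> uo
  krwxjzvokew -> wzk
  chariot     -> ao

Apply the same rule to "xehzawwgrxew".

hwrw

The pattern: keep one character in every 3, starting at position 3 (positions 3rd, 6th, 9th, ...).
So "xehzawwgrxew" becomes "hwrw".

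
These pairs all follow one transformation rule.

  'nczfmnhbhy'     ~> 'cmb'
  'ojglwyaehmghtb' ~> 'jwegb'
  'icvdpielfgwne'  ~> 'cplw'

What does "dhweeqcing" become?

Rule — keep one character in every 3, starting at position 2 (positions 2nd, 5th, 8th, ...).
Doing the same to "dhweeqcing": "hei".

hei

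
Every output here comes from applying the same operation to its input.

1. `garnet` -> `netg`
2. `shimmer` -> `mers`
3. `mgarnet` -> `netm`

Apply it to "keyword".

ordk

Rule — move the last 3 characters to the front (rotate right by 3), then keep only the first 4 characters.
"keyword" → "ordkeyw" → "ordk".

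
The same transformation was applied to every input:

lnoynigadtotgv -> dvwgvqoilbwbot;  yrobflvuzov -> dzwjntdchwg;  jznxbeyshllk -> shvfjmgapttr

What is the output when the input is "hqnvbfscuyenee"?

myvdjnakcgmvmp

In each case the input is transformed by: swap the first and last characters, then shift every letter 8 places forward in the alphabet (wrapping around).
For "hqnvbfscuyenee" the result is "myvdjnakcgmvmp".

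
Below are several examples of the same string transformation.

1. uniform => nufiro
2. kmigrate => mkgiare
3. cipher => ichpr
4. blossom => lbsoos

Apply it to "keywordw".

ekwyrow

The pattern: swap each adjacent pair of characters (1↔2, 3↔4, ...), then delete the last character.
For "keywordw", step one produces "ekwyrowd"; step two turns that into "ekwyrow".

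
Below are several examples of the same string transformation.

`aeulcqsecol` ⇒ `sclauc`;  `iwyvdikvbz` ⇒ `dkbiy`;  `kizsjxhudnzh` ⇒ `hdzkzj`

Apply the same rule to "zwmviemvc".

imczm

Looking at the pairs, the operation is to keep every other character starting from the first (positions 1st, 3rd, 5th, ...), then move the last 3 characters to the front (rotate right by 3).
"zwmviemvc" → "zmimc" → "imczm".
(Check on "kizsjxhudnzh": → "kzjhdz" → "hdzkzj" ✓)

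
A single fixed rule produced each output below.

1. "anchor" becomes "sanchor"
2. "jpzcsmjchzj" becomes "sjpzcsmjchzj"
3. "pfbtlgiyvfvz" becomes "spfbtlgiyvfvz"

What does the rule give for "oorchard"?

The pattern: prepend "s".
"oorchard" → "soorchard".

soorchard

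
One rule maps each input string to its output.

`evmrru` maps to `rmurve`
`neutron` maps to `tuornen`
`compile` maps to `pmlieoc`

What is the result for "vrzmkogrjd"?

Rule — swap each adjacent pair of characters (1↔2, 3↔4, ...), then move the first 2 characters to the end (rotate left by 2).
For "vrzmkogrjd", step one produces "rvmzokrgdj"; step two turns that into "mzokrgdjrv".
(Check on "neutron": → "entuorn" → "tuornen" ✓)

mzokrgdjrv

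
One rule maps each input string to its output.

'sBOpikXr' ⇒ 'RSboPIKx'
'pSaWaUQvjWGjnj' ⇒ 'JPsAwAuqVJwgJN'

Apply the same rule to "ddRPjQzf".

Rule — move the last character to the front, then flip the case of every letter.
For "ddRPjQzf", step one produces "fddRPjQz"; step two turns that into "FDDrpJqZ".
(Check on "pSaWaUQvjWGjnj": → "jpSaWaUQvjWGjn" → "JPsAwAuqVJwgJN" ✓)

FDDrpJqZ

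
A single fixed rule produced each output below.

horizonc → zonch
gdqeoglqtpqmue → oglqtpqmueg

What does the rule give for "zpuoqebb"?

qebbz

Each output is the input with this applied: move the first character to the end, then delete the first 3 characters.
On "zpuoqebb": the first step gives "puoqebbz", and the second then gives "qebbz".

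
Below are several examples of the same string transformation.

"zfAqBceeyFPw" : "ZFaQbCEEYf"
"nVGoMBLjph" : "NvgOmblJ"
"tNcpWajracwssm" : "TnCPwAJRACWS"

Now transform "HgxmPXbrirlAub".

The rule is to delete the last 2 characters, then flip the case of every letter.
On "HgxmPXbrirlAub" that produces "hGXMpxBRIRLa".
(Check on "zfAqBceeyFPw": → "zfAqBceeyF" → "ZFaQbCEEYf" ✓)

hGXMpxBRIRLa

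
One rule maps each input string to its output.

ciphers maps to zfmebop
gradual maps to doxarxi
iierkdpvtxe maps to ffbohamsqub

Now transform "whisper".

Looking at the pairs, the operation is to shift every letter 3 places backward in the alphabet (wrapping around).
Applying that to "whisper" gives "tefpmbo".

tefpmbo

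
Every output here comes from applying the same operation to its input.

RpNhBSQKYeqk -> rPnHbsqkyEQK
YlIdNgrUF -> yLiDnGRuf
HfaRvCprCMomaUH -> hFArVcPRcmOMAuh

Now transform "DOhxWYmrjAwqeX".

The rule is to flip the case of every letter.
Doing the same to "DOhxWYmrjAwqeX": "doHXwyMRJaWQEx".

doHXwyMRJaWQEx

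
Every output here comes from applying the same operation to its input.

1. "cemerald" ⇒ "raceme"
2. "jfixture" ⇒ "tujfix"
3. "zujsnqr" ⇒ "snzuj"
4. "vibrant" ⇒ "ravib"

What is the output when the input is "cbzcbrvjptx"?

jpcbzcbrv

The transformation: delete the last 2 characters, then move the last 2 characters to the front (rotate right by 2).
For "cbzcbrvjptx", step one produces "cbzcbrvjp"; step two turns that into "jpcbzcbrv".
(Check on "zujsnqr": → "zujsn" → "snzuj" ✓)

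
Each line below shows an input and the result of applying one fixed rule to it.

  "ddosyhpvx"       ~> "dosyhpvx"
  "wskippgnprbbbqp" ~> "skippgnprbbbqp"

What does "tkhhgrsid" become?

khhgrsid

In each case the input is transformed by: delete the first character.
On "tkhhgrsid" that produces "khhgrsid".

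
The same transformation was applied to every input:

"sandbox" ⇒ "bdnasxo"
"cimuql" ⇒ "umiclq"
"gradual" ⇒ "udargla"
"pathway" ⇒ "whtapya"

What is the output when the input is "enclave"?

alcneev

What's happening: move the last 2 characters to the front (rotate right by 2), then reverse the string.
On "enclave": the first step gives "veencla", and the second then gives "alcneev".
(Check on "pathway": → "aypathw" → "whtapya" ✓)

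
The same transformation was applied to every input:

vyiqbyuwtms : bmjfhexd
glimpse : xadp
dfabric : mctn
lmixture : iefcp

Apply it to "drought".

frse

The pattern: delete the first 3 characters, then shift every letter 11 places forward in the alphabet (wrapping around).
On "drought": the first step gives "ught", and the second then gives "frse".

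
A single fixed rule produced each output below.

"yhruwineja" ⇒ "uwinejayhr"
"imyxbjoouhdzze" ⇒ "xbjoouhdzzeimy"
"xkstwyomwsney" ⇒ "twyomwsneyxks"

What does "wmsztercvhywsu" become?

ztercvhywsuwms

The transformation: move the first 3 characters to the end (rotate left by 3).
Doing the same to "wmsztercvhywsu": "ztercvhywsuwms".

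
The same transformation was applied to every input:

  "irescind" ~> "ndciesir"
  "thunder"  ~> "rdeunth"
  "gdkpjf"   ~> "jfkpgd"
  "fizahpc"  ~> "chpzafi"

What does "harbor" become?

orrbha

Each output is the input with this applied: swap each adjacent pair of characters (1↔2, 3↔4, ...), then reverse the string.
Starting from "harbor": after the first operation, "ahbrro"; after the second, "orrbha".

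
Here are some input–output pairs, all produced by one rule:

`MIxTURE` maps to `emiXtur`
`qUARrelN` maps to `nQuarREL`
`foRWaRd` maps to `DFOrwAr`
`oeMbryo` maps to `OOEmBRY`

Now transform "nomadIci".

The transformation: flip the case of every letter, then move the last character to the front.
Applying both steps to "nomadIci": "NOMADiCI", then "INOMADiC".
(Check on "MIxTURE": → "miXture" → "emiXtur" ✓)

INOMADiC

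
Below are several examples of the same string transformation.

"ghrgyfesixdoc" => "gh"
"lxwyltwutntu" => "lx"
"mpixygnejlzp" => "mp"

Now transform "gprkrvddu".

The rule is to keep only the first 2 characters.
For "gprkrvddu" the result is "gp".

gp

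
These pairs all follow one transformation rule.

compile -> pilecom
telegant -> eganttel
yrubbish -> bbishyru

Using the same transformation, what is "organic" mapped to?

anicorg

Looking at the pairs, the operation is to move the first 3 characters to the end (rotate left by 3).
Doing the same to "organic": "anicorg".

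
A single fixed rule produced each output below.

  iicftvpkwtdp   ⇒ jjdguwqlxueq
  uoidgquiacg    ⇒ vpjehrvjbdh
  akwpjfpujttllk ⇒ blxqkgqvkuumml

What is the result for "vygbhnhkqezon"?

Rule — shift every letter 1 place forward in the alphabet (wrapping around).
Applying that to "vygbhnhkqezon" gives "wzhcioilrfapo".

wzhcioilrfapo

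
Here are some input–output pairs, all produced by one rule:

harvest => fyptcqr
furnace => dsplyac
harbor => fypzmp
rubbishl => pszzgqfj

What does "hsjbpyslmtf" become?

What's happening: shift every letter 2 places backward in the alphabet (wrapping around).
For "hsjbpyslmtf" the result is "fqhznwqjkrd".

fqhznwqjkrd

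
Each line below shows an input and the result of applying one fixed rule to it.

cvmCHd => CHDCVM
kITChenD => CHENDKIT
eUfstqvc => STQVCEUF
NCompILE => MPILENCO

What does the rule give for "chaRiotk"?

RIOTKCHA

The transformation: move the first 3 characters to the end (rotate left by 3), then convert every letter to uppercase.
On "chaRiotk" that produces "RIOTKCHA".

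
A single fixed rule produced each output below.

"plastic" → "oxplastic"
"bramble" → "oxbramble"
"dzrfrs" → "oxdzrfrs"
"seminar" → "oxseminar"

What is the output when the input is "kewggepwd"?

Rule — prepend "ox".
"kewggepwd" → "oxkewggepwd".

oxkewggepwd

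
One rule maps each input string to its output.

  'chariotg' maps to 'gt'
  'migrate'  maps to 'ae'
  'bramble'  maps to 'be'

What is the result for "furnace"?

Rule — swap each adjacent pair of characters (1↔2, 3↔4, ...), then keep only the last 2 characters.
Applying both steps to "furnace": "ufnrcae", then "ae".

ae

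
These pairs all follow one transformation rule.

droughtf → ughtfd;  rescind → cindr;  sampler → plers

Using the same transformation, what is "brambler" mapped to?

What's happening: move the first character to the end, then delete the first 2 characters.
On "brambler": the first step gives "ramblerb", and the second then gives "mblerb".

mblerb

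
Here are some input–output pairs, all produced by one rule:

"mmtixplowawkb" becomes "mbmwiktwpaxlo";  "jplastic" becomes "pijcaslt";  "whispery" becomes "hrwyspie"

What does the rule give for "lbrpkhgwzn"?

bzlnpgrwhk

In each case the input is transformed by: swap each adjacent pair of characters (1↔2, 3↔4, ...), then take characters alternately from the front and the back (1st, last, 2nd, 2nd-last, ...).
"lbrpkhgwzn" → "blprhkwgnz" → "bzlnpgrwhk".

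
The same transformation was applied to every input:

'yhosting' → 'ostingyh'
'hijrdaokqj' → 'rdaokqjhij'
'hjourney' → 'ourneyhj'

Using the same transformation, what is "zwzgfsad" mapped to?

Looking at the pairs, the operation is to swap the front and back halves of the string, then move the last 2 characters to the front (rotate right by 2).
On "zwzgfsad": the first step gives "fsadzwzg", and the second then gives "zgfsadzw".

zgfsadzw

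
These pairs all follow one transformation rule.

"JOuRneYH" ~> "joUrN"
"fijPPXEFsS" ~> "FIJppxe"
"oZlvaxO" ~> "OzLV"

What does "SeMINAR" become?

sEmi

Each output is the input with this applied: flip the case of every letter, then delete the last 3 characters.
Applying both steps to "SeMINAR": "sEminar", then "sEmi".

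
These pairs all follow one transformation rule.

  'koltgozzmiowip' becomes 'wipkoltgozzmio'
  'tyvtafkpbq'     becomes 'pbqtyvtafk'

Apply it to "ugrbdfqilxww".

Rule — move the last 3 characters to the front (rotate right by 3).
Applying that to "ugrbdfqilxww" gives "xwwugrbdfqil".

xwwugrbdfqil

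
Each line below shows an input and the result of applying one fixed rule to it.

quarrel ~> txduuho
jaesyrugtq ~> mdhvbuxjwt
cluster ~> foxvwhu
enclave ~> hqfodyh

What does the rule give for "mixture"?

plawxuh

What's happening: shift every letter 3 places forward in the alphabet (wrapping around).
On "mixture" that produces "plawxuh".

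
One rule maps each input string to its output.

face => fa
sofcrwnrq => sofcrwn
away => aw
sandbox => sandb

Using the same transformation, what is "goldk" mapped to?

gol

Each output is the input with this applied: delete the last 2 characters.
So "goldk" becomes "gol".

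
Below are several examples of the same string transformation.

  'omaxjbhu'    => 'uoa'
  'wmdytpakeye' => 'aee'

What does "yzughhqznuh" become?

uu

Rule — move the first 3 characters to the end (rotate left by 3), then keep only the vowels.
"yzughhqznuh" → "ghhqznuhyzu" → "uu".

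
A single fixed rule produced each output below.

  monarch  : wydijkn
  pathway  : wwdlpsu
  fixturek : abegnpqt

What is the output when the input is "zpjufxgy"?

What's happening: sort the characters into alphabetical order, then shift every letter 4 places backward in the alphabet (wrapping around).
Applying that to "zpjufxgy" gives "bcflqtuv".

bcflqtuv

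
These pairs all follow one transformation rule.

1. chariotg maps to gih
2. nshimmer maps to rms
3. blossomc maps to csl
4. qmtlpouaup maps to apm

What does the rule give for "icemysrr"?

Each output is the input with this applied: keep one character in every 3, starting at position 2 (positions 2nd, 5th, 8th, ...), then reverse the string.
"icemysrr" → "ryc".

ryc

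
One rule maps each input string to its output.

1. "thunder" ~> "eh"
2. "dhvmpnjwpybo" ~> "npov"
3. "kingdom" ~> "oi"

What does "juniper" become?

eu

Rule — move the first 3 characters to the end (rotate left by 3), then keep one character in every 3, starting at position 3 (positions 3rd, 6th, 9th, ...).
On "juniper": the first step gives "iperjun", and the second then gives "eu".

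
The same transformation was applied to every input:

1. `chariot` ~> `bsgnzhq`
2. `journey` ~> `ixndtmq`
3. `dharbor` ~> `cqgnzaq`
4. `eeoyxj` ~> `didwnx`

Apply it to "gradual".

fkqzztc

The pattern: take characters alternately from the front and the back (1st, last, 2nd, 2nd-last, ...), then shift every letter 1 place backward in the alphabet (wrapping around).
Applying both steps to "gradual": "glraaud", then "fkqzztc".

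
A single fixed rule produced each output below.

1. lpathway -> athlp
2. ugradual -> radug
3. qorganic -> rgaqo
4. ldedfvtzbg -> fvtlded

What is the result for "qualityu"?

The rule is to delete the last 3 characters, then move the last 3 characters to the front (rotate right by 3).
For "qualityu", step one produces "quali"; step two turns that into "aliqu".
(Check on "lpathway": → "lpath" → "athlp" ✓)

aliqu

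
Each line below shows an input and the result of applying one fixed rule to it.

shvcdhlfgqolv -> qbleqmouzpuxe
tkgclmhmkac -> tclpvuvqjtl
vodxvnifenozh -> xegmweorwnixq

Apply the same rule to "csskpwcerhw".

bltbfynlqaf

The rule is to shift every letter 9 places forward in the alphabet (wrapping around), then swap each adjacent pair of characters (1↔2, 3↔4, ...).
On "csskpwcerhw": the first step gives "lbbtyflnaqf", and the second then gives "bltbfynlqaf".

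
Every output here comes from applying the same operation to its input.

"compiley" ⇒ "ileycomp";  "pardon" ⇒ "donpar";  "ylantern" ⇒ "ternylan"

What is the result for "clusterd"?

terdclus

The pattern: swap the front and back halves of the string.
Applying that to "clusterd" gives "terdclus".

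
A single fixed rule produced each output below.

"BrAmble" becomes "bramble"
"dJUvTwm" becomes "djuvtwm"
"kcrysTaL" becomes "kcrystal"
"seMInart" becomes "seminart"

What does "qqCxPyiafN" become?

qqcxpyiafn

The transformation: convert every letter to lowercase.
For "qqCxPyiafN" the result is "qqcxpyiafn".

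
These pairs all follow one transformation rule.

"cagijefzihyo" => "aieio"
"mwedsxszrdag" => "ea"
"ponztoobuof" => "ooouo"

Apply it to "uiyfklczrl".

The transformation: keep only the vowels.
For "uiyfklczrl" the result is "ui".

ui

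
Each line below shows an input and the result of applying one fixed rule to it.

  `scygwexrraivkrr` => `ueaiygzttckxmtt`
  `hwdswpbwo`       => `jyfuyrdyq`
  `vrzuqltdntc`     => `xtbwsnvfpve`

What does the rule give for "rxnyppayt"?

tzparrcav

Rule — shift every letter 2 places forward in the alphabet (wrapping around).
So "rxnyppayt" becomes "tzparrcav".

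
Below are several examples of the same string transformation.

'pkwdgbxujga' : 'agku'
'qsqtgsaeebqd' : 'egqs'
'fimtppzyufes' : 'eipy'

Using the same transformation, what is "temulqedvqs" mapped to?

The rule is to keep one character in every 3, starting at position 2 (positions 2nd, 5th, 8th, ...), then sort the characters into alphabetical order.
"temulqedvqs" → "elds" → "dels".
(Check on "fimtppzyufes": → "ipye" → "eipy" ✓)

dels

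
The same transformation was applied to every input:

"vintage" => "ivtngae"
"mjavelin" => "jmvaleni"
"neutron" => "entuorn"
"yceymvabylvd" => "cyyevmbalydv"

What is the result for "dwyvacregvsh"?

wdvycaervghs

The transformation: swap each adjacent pair of characters (1↔2, 3↔4, ...).
"dwyvacregvsh" → "wdvycaervghs".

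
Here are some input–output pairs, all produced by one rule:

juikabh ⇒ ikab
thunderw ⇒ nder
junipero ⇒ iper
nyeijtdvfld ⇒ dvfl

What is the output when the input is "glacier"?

acie

Rule — move the last character to the front, then keep only the last 4 characters.
Applying both steps to "glacier": "rglacie", then "acie".
(Check on "junipero": → "ojuniper" → "iper" ✓)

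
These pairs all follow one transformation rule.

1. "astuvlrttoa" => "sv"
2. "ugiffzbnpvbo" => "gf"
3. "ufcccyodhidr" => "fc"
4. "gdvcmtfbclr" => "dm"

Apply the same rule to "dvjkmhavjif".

vm

Looking at the pairs, the operation is to keep one character in every 3, starting at position 2 (positions 2nd, 5th, 8th, ...), then delete the last 2 characters.
Working it through for "dvjkmhavjif": intermediate "vmvf", final "vm".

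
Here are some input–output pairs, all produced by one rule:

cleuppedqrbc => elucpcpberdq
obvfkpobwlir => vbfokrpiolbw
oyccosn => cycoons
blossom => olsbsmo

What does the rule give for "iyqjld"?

The pattern: move the first 2 characters to the end (rotate left by 2), then take characters alternately from the front and the back (1st, last, 2nd, 2nd-last, ...).
Starting from "iyqjld": after the first operation, "qjldiy"; after the second, "qyjild".

qyjild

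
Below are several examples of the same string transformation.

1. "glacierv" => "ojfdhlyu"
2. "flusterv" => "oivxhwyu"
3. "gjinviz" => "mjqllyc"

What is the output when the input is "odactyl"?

Each output is the input with this applied: shift every letter 3 places forward in the alphabet (wrapping around), then swap each adjacent pair of characters (1↔2, 3↔4, ...).
On "odactyl": the first step gives "rgdfwbo", and the second then gives "grfdbwo".
(Check on "gjinviz": → "jmlqylc" → "mjqllyc" ✓)

grfdbwo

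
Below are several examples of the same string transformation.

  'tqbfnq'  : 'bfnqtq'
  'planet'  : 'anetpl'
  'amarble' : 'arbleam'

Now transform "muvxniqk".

What's happening: move the first 2 characters to the end (rotate left by 2).
Applying that to "muvxniqk" gives "vxniqkmu".

vxniqkmu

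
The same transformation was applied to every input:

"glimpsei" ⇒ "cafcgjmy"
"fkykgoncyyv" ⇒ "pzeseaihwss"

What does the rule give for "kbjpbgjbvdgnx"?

revdjvadvpxah

In each case the input is transformed by: shift every letter 6 places backward in the alphabet (wrapping around), then move the last character to the front.
On "kbjpbgjbvdgnx" that produces "revdjvadvpxah".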